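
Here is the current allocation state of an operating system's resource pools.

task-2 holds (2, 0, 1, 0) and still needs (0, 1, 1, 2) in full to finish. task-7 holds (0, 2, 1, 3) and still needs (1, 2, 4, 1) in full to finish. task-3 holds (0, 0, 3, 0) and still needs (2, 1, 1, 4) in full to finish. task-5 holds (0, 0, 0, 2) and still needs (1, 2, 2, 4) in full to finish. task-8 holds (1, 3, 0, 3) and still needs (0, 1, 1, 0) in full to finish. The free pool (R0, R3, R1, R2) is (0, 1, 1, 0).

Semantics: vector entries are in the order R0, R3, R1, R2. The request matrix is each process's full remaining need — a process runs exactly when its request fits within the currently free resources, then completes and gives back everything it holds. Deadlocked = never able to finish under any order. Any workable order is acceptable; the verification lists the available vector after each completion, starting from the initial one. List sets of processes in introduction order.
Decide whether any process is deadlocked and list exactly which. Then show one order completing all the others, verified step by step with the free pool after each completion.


Deadlocked: task-7, task-3 and task-5.
Key observation: after task-8, task-2 the pool peaks at (3, 4, 2, 3), and each blocked process is short somewhere: task-7 on R1; task-3 on R2; task-5 on R2.
A valid finishing order for the others: task-8, task-2. Verifying each step:
  pool = (0, 1, 1, 0)
  task-8 needs (0, 1, 1, 0) <= (0, 1, 1, 0) -> finishes; pool += (1, 3, 0, 3) = (1, 4, 1, 3)
  task-2 needs (0, 1, 1, 2) <= (1, 4, 1, 3) -> finishes; pool += (2, 0, 1, 0) = (3, 4, 2, 3)
The blocked processes can never fit:
  blocked: task-7 wants (1, 2, 4, 1), pool (3, 4, 2, 3) — not enough R1
  blocked: task-3 wants (2, 1, 1, 4), pool (3, 4, 2, 3) — not enough R2
  blocked: task-5 wants (1, 2, 2, 4), pool (3, 4, 2, 3) — not enough R2


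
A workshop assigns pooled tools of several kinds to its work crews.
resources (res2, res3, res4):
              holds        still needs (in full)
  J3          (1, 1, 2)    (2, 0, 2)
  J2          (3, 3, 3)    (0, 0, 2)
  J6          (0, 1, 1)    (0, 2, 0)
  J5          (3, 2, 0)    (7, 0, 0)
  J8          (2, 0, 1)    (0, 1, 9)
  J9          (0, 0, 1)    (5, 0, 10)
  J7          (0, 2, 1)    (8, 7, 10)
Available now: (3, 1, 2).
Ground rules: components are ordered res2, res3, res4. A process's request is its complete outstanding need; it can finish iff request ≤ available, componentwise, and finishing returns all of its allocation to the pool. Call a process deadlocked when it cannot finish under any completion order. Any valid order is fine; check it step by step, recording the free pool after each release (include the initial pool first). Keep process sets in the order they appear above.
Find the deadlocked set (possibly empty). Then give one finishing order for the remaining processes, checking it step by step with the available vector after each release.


Deadlocked: J8, J9 and J7.
Key observation: after J3, J2, J5, J6 complete, (10, 8, 8) is the best the pool ever gets, yet each leftover process wants more res4.
The rest can finish in the order J3, J2, J5, J6. Walking it through:
  pool = (3, 1, 2)
  run J3 (needs (2, 0, 2), free (3, 1, 2)); after release of (1, 1, 2) the pool is (4, 2, 4)
  run J2 (needs (0, 0, 2), free (4, 2, 4)); after release of (3, 3, 3) the pool is (7, 5, 7)
  run J5 (needs (7, 0, 0), free (7, 5, 7)); after release of (3, 2, 0) the pool is (10, 7, 7)
  run J6 (needs (0, 2, 0), free (10, 7, 7)); after release of (0, 1, 1) the pool is (10, 8, 8)
The stuck group stays short no matter what:
  J8 still needs (0, 1, 9) but only (10, 8, 8) is free — short on res4
  J9 still needs (5, 0, 10) but only (10, 8, 8) is free — short on res4
  J7 still needs (8, 7, 10) but only (10, 8, 8) is free — short on res4


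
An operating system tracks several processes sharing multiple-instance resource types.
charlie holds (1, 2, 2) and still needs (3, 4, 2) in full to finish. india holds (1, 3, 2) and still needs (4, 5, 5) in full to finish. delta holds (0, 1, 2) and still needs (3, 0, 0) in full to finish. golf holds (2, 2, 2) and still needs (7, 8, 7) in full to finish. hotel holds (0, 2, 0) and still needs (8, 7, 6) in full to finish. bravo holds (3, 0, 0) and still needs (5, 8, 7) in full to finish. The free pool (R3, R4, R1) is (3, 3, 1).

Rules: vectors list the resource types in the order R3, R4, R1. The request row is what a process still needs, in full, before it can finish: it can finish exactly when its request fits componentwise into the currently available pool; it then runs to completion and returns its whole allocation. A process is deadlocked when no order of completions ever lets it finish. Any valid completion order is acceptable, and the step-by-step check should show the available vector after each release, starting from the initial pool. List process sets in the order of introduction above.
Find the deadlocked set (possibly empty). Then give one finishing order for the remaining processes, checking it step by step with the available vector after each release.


Nothing here is deadlocked.
Key observation: the pool covers delta at once, and every later process fits after earlier releases.
One completion order for the rest: delta, charlie, india, bravo, golf, hotel. Step-by-step check:
  pool = (3, 3, 1)
  run delta (needs (3, 0, 0), free (3, 3, 1)); after release of (0, 1, 2) the pool is (3, 4, 3)
  run charlie (needs (3, 4, 2), free (3, 4, 3)); after release of (1, 2, 2) the pool is (4, 6, 5)
  run india (needs (4, 5, 5), free (4, 6, 5)); after release of (1, 3, 2) the pool is (5, 9, 7)
  run bravo (needs (5, 8, 7), free (5, 9, 7)); after release of (3, 0, 0) the pool is (8, 9, 7)
  run golf (needs (7, 8, 7), free (8, 9, 7)); after release of (2, 2, 2) the pool is (10, 11, 9)
  run hotel (needs (8, 7, 6), free (10, 11, 9)); after release of (0, 2, 0) the pool is (10, 13, 9)


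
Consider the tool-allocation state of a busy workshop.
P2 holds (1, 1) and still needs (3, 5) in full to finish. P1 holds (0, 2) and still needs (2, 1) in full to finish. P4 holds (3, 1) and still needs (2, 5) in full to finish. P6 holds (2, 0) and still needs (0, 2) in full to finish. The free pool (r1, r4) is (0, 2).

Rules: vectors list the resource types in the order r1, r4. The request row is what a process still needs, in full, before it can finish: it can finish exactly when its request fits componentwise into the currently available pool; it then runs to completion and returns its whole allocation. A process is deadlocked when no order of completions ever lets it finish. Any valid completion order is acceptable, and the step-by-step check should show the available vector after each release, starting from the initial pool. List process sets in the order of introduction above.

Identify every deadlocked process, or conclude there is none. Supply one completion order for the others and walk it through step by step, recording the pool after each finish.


Deadlocked: P2 and P4.
Key observation: no order helps: past P6, P1, the free pool tops out at (2, 4), below what each blocked process needs in r4.
The rest can finish in the order P6, P1. Step-by-step check:
  pool = (0, 2)
  P6: need (0, 2) fits (0, 2); releases (2, 0), pool now (2, 2)
  P1: need (2, 1) fits (2, 2); releases (0, 2), pool now (2, 4)
The stuck group stays short no matter what:
  blocked: P2 wants (3, 5), pool (2, 4) — not enough r1 and r4
  blocked: P4 wants (2, 5), pool (2, 4) — not enough r4


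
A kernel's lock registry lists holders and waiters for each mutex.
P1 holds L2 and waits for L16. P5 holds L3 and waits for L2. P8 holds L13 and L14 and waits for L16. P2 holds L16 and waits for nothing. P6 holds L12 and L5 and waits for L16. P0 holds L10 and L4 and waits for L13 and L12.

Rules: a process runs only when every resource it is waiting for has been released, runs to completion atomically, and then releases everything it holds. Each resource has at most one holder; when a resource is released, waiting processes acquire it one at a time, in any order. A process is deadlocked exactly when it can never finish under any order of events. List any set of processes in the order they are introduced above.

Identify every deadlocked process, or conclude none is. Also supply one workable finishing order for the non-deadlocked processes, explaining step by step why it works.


The deadlocked set is empty.
Key observation: the wait graph is acyclic; completion cascades from the unblocked processes through everyone else.
A valid finishing order for the others: P2, P1, P6, P8, P5, P0.
Check, step by step:
  P2: no waits; runs immediately, freeing L16
  P1 waits on L16 — all released -> runs and releases L2
  P6 waits on L16 — all released -> runs and releases L12 and L5
  P8 waits on L16 — all released -> runs and releases L13 and L14
  P5 waits on L2 — all released -> runs and releases L3
  P0 waits on L13 and L12 — all released -> runs and releases L10 and L4


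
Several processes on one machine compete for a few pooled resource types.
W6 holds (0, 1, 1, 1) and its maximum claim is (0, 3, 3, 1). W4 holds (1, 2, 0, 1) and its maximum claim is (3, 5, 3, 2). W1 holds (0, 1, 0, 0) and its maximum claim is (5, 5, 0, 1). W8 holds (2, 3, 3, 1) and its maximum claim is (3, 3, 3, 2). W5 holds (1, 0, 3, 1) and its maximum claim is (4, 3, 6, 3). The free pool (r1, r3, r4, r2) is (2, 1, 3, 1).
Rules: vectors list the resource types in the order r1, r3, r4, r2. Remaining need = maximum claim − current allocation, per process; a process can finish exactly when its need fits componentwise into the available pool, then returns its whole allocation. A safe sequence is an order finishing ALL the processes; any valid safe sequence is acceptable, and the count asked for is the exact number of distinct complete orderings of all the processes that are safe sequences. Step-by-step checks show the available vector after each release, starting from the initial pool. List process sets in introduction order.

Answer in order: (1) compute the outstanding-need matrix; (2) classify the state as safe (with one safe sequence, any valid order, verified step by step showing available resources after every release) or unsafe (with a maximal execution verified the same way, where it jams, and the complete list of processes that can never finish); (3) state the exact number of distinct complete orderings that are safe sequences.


(1) Outstanding need per process (order r1, r3, r4, r2):
  W6: (0, 2, 2, 0)
  W4: (2, 3, 3, 1)
  W1: (5, 4, 0, 1)
  W8: (1, 0, 0, 1)
  W5: (3, 3, 3, 2)
(2) SAFE, for example via the order W8, W6, W4, W5, W1.
Key observation: W8 marks the first exact bind of the order: its need (1, 0, 0, 1) fits the free (2, 1, 3, 1) with zero slack on a requested resource.
Walking it through:
  pool = (2, 1, 3, 1)
  W8 needs (1, 0, 0, 1) <= (2, 1, 3, 1) -> finishes; pool += (2, 3, 3, 1) = (4, 4, 6, 2)
  W6 needs (0, 2, 2, 0) <= (4, 4, 6, 2) -> finishes; pool += (0, 1, 1, 1) = (4, 5, 7, 3)
  W4 needs (2, 3, 3, 1) <= (4, 5, 7, 3) -> finishes; pool += (1, 2, 0, 1) = (5, 7, 7, 4)
  W5 needs (3, 3, 3, 2) <= (5, 7, 7, 4) -> finishes; pool += (1, 0, 3, 1) = (6, 7, 10, 5)
  W1 needs (5, 4, 0, 1) <= (6, 7, 10, 5) -> finishes; pool += (0, 1, 0, 0) = (6, 8, 10, 5)
(3) Exactly 16 of the possible complete orderings are safe sequences.


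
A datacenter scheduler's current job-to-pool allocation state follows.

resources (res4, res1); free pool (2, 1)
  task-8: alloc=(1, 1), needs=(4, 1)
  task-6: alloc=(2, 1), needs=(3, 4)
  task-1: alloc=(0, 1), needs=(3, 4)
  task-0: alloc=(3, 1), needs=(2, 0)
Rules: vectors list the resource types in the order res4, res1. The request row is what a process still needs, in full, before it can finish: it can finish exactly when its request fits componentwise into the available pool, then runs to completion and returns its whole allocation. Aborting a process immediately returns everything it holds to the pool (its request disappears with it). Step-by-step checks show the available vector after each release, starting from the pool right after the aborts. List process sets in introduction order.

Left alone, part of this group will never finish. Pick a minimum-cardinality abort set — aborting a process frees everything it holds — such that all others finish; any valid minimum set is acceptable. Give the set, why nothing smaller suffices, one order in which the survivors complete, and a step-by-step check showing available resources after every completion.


The answer: abort task-1.
Key observation: task-6 could never have finished before the abort; with (0, 1) returned by task-1, it fits at step 3.
Why nothing smaller works: aborting no one leaves the state deadlocked as given.
One survivor order: task-0, task-8, task-6. Walking it through (post-abort pool first):
  pool = (2, 2)
  run task-0 (needs (2, 0), free (2, 2)); after release of (3, 1) the pool is (5, 3)
  run task-8 (needs (4, 1), free (5, 3)); after release of (1, 1) the pool is (6, 4)
  run task-6 (needs (3, 4), free (6, 4)); after release of (2, 1) the pool is (8, 5)


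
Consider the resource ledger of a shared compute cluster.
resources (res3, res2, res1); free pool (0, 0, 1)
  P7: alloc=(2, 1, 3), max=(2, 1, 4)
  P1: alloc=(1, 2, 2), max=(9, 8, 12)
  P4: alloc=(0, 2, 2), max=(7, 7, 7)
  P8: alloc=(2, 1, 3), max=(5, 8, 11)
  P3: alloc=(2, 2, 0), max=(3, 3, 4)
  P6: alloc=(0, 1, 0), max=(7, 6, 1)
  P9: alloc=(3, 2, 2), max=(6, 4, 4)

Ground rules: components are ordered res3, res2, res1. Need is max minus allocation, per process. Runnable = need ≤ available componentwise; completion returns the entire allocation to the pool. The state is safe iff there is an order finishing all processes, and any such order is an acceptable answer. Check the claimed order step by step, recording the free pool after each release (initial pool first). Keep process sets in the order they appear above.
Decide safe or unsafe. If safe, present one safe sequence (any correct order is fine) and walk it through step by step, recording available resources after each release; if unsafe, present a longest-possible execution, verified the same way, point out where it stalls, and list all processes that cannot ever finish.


The state is SAFE; one workable sequence: P7, P3, P9, P4, P8, P6, P1.
Key observation: reading the order forward, P7 is the first process whose need (0, 0, 1) meets the free pool (0, 0, 1) exactly on a resource it requests.
Check, step by step:
  pool = (0, 0, 1)
  P7: need (0, 0, 1) fits (0, 0, 1); releases (2, 1, 3), pool now (2, 1, 4)
  P3: need (1, 1, 4) fits (2, 1, 4); releases (2, 2, 0), pool now (4, 3, 4)
  P9: need (3, 2, 2) fits (4, 3, 4); releases (3, 2, 2), pool now (7, 5, 6)
  P4: need (7, 5, 5) fits (7, 5, 6); releases (0, 2, 2), pool now (7, 7, 8)
  P8: need (3, 7, 8) fits (7, 7, 8); releases (2, 1, 3), pool now (9, 8, 11)
  P6: need (7, 5, 1) fits (9, 8, 11); releases (0, 1, 0), pool now (9, 9, 11)
  P1: need (8, 6, 10) fits (9, 9, 11); releases (1, 2, 2), pool now (10, 11, 13)


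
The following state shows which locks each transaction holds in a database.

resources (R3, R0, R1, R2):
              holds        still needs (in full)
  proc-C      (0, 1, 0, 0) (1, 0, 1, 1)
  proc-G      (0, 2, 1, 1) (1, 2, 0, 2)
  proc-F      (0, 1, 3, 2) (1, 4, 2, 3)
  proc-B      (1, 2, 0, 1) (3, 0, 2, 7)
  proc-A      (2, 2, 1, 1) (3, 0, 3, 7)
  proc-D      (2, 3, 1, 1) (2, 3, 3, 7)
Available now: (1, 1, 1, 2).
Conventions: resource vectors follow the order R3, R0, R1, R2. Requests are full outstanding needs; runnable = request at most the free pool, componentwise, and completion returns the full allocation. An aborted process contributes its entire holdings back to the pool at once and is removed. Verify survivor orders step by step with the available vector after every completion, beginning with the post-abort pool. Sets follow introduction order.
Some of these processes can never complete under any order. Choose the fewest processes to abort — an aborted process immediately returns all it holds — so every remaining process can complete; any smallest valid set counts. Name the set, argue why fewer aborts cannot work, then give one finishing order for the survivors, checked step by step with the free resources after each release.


Abort proc-B and proc-D.
Key observation: the returned (3, 5, 1, 2) from proc-B and proc-D is what brings proc-A — unrunnable before, under any order — into play at step 3.
Minimality, checking each single-abort alternative: proc-C alone leaves proc-B blocked (short on R3 and R2); proc-G alone leaves proc-B blocked (short on R3 and R2); proc-F alone leaves proc-B blocked (short on R3 and R2); proc-B alone leaves proc-A blocked (short on R3 and R2); proc-A alone leaves proc-B blocked (short on R2); proc-D alone leaves proc-B blocked (short on R2).
The survivors complete as proc-F, proc-G, proc-A, proc-C. Verifying each step (starting from the post-abort pool):
  pool = (4, 6, 2, 4)
  proc-F: need (1, 4, 2, 3) fits (4, 6, 2, 4); releases (0, 1, 3, 2), pool now (4, 7, 5, 6)
  proc-G: need (1, 2, 0, 2) fits (4, 7, 5, 6); releases (0, 2, 1, 1), pool now (4, 9, 6, 7)
  proc-A: need (3, 0, 3, 7) fits (4, 9, 6, 7); releases (2, 2, 1, 1), pool now (6, 11, 7, 8)
  proc-C: need (1, 0, 1, 1) fits (6, 11, 7, 8); releases (0, 1, 0, 0), pool now (6, 12, 7, 8)


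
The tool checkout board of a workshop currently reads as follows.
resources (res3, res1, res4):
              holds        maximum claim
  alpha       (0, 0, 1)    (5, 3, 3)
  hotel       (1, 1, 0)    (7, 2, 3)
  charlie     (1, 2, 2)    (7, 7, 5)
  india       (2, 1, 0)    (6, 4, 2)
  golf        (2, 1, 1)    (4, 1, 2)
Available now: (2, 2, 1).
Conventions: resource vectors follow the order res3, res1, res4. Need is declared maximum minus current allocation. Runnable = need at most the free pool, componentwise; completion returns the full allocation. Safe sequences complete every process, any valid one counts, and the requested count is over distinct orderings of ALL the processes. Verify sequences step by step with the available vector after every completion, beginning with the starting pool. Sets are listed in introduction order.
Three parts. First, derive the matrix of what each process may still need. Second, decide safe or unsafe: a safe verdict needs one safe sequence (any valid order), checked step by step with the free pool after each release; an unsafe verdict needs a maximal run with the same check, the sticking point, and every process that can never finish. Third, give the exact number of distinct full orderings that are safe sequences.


(1) Outstanding need per process (order res3, res1, res4):
  alpha: (5, 3, 2)
  hotel: (6, 1, 3)
  charlie: (6, 5, 3)
  india: (4, 3, 2)
  golf: (2, 0, 1)
(2) The state is SAFE; one workable sequence: golf, india, alpha, hotel, charlie.
Key observation: reading the order forward, golf is the first process whose need (2, 0, 1) meets the free pool (2, 2, 1) exactly on a resource it requests.
Check, step by step:
  pool = (2, 2, 1)
  run golf (needs (2, 0, 1), free (2, 2, 1)); after release of (2, 1, 1) the pool is (4, 3, 2)
  run india (needs (4, 3, 2), free (4, 3, 2)); after release of (2, 1, 0) the pool is (6, 4, 2)
  run alpha (needs (5, 3, 2), free (6, 4, 2)); after release of (0, 0, 1) the pool is (6, 4, 3)
  run hotel (needs (6, 1, 3), free (6, 4, 3)); after release of (1, 1, 0) the pool is (7, 5, 3)
  run charlie (needs (6, 5, 3), free (7, 5, 3)); after release of (1, 2, 2) the pool is (8, 7, 5)
(3) Precisely 1 of the possible complete orderings is a safe sequence.


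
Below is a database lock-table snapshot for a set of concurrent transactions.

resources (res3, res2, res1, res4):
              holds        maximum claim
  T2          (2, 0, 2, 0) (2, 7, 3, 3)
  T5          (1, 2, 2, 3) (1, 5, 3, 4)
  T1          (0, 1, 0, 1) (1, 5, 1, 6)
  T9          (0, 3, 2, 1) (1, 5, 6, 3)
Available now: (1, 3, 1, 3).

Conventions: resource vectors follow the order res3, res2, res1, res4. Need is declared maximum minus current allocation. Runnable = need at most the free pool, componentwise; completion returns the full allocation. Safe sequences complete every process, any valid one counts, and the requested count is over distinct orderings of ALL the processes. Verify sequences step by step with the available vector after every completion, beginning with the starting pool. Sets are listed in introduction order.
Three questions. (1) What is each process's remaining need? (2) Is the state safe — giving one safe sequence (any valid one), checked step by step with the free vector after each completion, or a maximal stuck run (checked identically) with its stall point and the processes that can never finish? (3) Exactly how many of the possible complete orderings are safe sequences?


(1) Outstanding need per process (order res3, res2, res1, res4):
  T2: (0, 7, 1, 3)
  T5: (0, 3, 1, 1)
  T1: (1, 4, 1, 5)
  T9: (1, 2, 4, 2)
(2) UNSAFE — no complete ordering exists.
Key observation: after T5, T1 the pool peaks at (2, 6, 3, 7), and each blocked process is short somewhere: T2 on res2; T9 on res1.
A maximal execution: T5, T1 — then nothing else fits. Walking it through:
  pool = (1, 3, 1, 3)
  T5 needs (0, 3, 1, 1) <= (1, 3, 1, 3) -> finishes; pool += (1, 2, 2, 3) = (2, 5, 3, 6)
  T1 needs (1, 4, 1, 5) <= (2, 5, 3, 6) -> finishes; pool += (0, 1, 0, 1) = (2, 6, 3, 7)
  T2 cannot run: need (0, 7, 1, 3) vs free (2, 6, 3, 7) (insufficient res2)
  T9 cannot run: need (1, 2, 4, 2) vs free (2, 6, 3, 7) (insufficient res1)
Never able to finish: T2 and T9.
(3) The exact count: 0 of the possible complete orderings are safe sequences.


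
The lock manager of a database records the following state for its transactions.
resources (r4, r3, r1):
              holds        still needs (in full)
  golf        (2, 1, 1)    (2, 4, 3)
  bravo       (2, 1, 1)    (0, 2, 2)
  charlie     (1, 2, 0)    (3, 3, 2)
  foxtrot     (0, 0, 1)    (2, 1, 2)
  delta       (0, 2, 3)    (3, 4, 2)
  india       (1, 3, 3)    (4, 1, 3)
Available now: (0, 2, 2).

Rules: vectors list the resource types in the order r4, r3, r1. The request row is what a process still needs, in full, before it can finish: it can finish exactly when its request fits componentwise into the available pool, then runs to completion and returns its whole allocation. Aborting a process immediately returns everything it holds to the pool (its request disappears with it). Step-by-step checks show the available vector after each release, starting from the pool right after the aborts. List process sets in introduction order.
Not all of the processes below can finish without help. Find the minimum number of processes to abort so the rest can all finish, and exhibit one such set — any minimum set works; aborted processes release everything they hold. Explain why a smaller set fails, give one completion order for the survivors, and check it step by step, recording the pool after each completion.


The answer: abort charlie.
Key observation: aborting charlie returns (1, 2, 0), and golf — hopeless before — runs at step 2 with the returned capacity in the pool.
No smaller set exists: with zero aborts the deadlock remains.
The survivors complete as bravo, golf, foxtrot, india, delta. Verifying each step (starting from the post-abort pool):
  pool = (1, 4, 2)
  bravo: need (0, 2, 2) fits (1, 4, 2); releases (2, 1, 1), pool now (3, 5, 3)
  golf: need (2, 4, 3) fits (3, 5, 3); releases (2, 1, 1), pool now (5, 6, 4)
  foxtrot: need (2, 1, 2) fits (5, 6, 4); releases (0, 0, 1), pool now (5, 6, 5)
  india: need (4, 1, 3) fits (5, 6, 5); releases (1, 3, 3), pool now (6, 9, 8)
  delta: need (3, 4, 2) fits (6, 9, 8); releases (0, 2, 3), pool now (6, 11, 11)


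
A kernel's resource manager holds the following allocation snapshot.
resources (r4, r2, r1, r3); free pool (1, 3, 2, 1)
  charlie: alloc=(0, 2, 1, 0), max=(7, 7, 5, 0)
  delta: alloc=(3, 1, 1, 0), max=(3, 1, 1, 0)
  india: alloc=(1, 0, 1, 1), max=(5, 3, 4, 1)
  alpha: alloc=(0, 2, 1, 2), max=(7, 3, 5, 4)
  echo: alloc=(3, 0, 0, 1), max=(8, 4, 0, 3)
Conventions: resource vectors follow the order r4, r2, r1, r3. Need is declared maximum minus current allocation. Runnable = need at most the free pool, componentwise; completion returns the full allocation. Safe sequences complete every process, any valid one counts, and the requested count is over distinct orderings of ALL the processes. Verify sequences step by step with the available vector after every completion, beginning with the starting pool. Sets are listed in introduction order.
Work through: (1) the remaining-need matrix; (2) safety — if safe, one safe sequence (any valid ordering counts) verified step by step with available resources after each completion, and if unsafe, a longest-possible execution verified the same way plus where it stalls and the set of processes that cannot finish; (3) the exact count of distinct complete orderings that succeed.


(1) Remaining need (order r4, r2, r1, r3):
  charlie: (7, 5, 4, 0)
  delta: (0, 0, 0, 0)
  india: (4, 3, 3, 0)
  alpha: (7, 1, 4, 2)
  echo: (5, 4, 0, 2)
(2) The state is SAFE; one workable sequence: delta, india, echo, alpha, charlie.
Key observation: the order's first zero-slack moment is india ((4, 3, 3, 0) needed, (4, 4, 3, 1) free — a requested resource with nothing to spare).
Verifying each step:
  pool = (1, 3, 2, 1)
  delta: need (0, 0, 0, 0) fits (1, 3, 2, 1); releases (3, 1, 1, 0), pool now (4, 4, 3, 1)
  india: need (4, 3, 3, 0) fits (4, 4, 3, 1); releases (1, 0, 1, 1), pool now (5, 4, 4, 2)
  echo: need (5, 4, 0, 2) fits (5, 4, 4, 2); releases (3, 0, 0, 1), pool now (8, 4, 4, 3)
  alpha: need (7, 1, 4, 2) fits (8, 4, 4, 3); releases (0, 2, 1, 2), pool now (8, 6, 5, 5)
  charlie: need (7, 5, 4, 0) fits (8, 6, 5, 5); releases (0, 2, 1, 0), pool now (8, 8, 6, 5)
(3) Exactly 1 of the possible complete orderings is a safe sequence.


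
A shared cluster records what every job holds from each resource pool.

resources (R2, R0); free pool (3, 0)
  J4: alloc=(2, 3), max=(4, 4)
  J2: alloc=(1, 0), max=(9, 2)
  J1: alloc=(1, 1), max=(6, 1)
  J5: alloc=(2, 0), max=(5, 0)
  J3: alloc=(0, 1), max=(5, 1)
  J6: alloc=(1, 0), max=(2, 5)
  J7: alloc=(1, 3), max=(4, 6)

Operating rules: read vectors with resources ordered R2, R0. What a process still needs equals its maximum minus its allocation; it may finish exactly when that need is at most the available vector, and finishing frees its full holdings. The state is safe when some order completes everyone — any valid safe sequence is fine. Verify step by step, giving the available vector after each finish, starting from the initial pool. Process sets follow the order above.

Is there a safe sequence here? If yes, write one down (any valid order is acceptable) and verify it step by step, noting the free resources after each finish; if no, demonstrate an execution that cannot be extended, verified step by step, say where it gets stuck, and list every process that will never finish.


SAFE — a valid safe sequence is J5, J3, J1, J4, J6, J2, J7.
Key observation: J5 is the earliest step where a requested resource binds exactly: need (3, 0), pool (3, 0) at its turn.
Check, step by step:
  pool = (3, 0)
  J5: need (3, 0) fits (3, 0); releases (2, 0), pool now (5, 0)
  J3: need (5, 0) fits (5, 0); releases (0, 1), pool now (5, 1)
  J1: need (5, 0) fits (5, 1); releases (1, 1), pool now (6, 2)
  J4: need (2, 1) fits (6, 2); releases (2, 3), pool now (8, 5)
  J6: need (1, 5) fits (8, 5); releases (1, 0), pool now (9, 5)
  J2: need (8, 2) fits (9, 5); releases (1, 0), pool now (10, 5)
  J7: need (3, 3) fits (10, 5); releases (1, 3), pool now (11, 8)


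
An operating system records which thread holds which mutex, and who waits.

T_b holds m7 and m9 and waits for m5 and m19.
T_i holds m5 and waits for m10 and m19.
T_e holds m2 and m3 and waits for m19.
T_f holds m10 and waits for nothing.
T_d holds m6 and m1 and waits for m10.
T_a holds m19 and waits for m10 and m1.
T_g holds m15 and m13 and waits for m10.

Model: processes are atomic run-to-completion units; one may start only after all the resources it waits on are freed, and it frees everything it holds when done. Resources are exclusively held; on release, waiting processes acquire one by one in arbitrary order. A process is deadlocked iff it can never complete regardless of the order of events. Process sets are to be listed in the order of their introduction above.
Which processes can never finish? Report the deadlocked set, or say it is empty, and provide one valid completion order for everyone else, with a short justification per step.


No process is deadlocked.
Key observation: no waiting chain loops back on itself — every chain ends at a process that waits on nothing, so everyone eventually runs.
The rest can finish in the order T_f, T_d, T_a, T_g, T_i, T_b, T_e.
Step-by-step check:
  run T_f (it waits on nothing); releases m10
  T_d waits on m10 — all released -> runs and releases m6 and m1
  T_a waits on m10 and m1 — all released -> runs and releases m19
  T_g waits on m10 — all released -> runs and releases m15 and m13
  T_i waits on m10 and m19 — all released -> runs and releases m5
  T_b waits on m5 and m19 — all released -> runs and releases m7 and m9
  T_e waits on m19 — all released -> runs and releases m2 and m3


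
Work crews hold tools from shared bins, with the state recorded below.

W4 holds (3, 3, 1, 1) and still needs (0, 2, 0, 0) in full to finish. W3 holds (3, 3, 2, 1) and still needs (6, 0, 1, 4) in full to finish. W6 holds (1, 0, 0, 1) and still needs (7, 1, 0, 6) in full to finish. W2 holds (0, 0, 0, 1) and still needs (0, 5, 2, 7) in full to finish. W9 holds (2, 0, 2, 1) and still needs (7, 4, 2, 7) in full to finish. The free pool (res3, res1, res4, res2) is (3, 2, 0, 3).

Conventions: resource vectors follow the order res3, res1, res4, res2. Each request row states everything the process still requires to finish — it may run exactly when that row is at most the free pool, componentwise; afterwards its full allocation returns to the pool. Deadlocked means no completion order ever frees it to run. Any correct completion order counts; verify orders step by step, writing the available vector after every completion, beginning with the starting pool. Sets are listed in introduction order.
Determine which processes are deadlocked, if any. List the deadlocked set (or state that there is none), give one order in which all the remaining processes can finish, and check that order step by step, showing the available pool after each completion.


The deadlocked set is W6, W2 and W9.
Key observation: W4, W3 can finish, but then (9, 8, 3, 5) is all there is, and the blocked group's res2 demands exceed it.
One completion order for the rest: W4, W3. Step-by-step check:
  pool = (3, 2, 0, 3)
  W4 needs (0, 2, 0, 0) <= (3, 2, 0, 3) -> finishes; pool += (3, 3, 1, 1) = (6, 5, 1, 4)
  W3 needs (6, 0, 1, 4) <= (6, 5, 1, 4) -> finishes; pool += (3, 3, 2, 1) = (9, 8, 3, 5)
The stuck group stays short no matter what:
  W6 still needs (7, 1, 0, 6) but only (9, 8, 3, 5) is free — short on res2
  W2 still needs (0, 5, 2, 7) but only (9, 8, 3, 5) is free — short on res2
  W9 still needs (7, 4, 2, 7) but only (9, 8, 3, 5) is free — short on res2


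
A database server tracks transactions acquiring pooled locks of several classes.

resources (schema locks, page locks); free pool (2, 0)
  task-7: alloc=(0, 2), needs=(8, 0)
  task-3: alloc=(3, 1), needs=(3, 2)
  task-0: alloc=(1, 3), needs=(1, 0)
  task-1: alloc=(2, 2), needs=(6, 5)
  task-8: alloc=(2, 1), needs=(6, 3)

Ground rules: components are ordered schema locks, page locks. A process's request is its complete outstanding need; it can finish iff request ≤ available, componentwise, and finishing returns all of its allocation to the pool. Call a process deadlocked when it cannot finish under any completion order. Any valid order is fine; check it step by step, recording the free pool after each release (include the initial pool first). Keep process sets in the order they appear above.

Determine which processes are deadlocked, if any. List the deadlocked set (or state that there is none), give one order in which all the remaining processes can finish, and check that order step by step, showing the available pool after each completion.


No process is deadlocked.
Key observation: no deadlock: task-0 fits now, and the freed resources carry the rest through.
One completion order for the rest: task-0, task-3, task-8, task-1, task-7. Verifying each step:
  pool = (2, 0)
  task-0 needs (1, 0) <= (2, 0) -> finishes; pool += (1, 3) = (3, 3)
  task-3 needs (3, 2) <= (3, 3) -> finishes; pool += (3, 1) = (6, 4)
  task-8 needs (6, 3) <= (6, 4) -> finishes; pool += (2, 1) = (8, 5)
  task-1 needs (6, 5) <= (8, 5) -> finishes; pool += (2, 2) = (10, 7)
  task-7 needs (8, 0) <= (10, 7) -> finishes; pool += (0, 2) = (10, 9)


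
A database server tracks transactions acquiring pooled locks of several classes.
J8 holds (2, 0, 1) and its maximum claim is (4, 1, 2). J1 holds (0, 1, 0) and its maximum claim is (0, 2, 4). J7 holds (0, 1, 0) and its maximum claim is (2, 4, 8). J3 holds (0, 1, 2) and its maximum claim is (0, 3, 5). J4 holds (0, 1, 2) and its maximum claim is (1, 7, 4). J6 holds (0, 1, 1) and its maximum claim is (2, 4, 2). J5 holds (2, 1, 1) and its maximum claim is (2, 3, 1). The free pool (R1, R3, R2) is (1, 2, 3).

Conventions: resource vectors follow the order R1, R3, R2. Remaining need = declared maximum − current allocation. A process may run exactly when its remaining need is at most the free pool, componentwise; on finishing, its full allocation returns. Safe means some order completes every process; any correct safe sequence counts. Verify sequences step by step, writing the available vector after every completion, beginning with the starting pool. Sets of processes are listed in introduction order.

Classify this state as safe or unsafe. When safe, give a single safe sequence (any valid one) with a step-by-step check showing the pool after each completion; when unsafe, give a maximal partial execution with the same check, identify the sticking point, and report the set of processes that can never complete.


SAFE — a valid safe sequence is J5, J3, J1, J6, J8, J4, J7.
Key observation: at J5 the run first touches a limit — (0, 2, 0) against (1, 2, 3), exact on a resource it actually requests.
Walking it through:
  pool = (1, 2, 3)
  J5 needs (0, 2, 0) <= (1, 2, 3) -> finishes; pool += (2, 1, 1) = (3, 3, 4)
  J3 needs (0, 2, 3) <= (3, 3, 4) -> finishes; pool += (0, 1, 2) = (3, 4, 6)
  J1 needs (0, 1, 4) <= (3, 4, 6) -> finishes; pool += (0, 1, 0) = (3, 5, 6)
  J6 needs (2, 3, 1) <= (3, 5, 6) -> finishes; pool += (0, 1, 1) = (3, 6, 7)
  J8 needs (2, 1, 1) <= (3, 6, 7) -> finishes; pool += (2, 0, 1) = (5, 6, 8)
  J4 needs (1, 6, 2) <= (5, 6, 8) -> finishes; pool += (0, 1, 2) = (5, 7, 10)
  J7 needs (2, 3, 8) <= (5, 7, 10) -> finishes; pool += (0, 1, 0) = (5, 8, 10)


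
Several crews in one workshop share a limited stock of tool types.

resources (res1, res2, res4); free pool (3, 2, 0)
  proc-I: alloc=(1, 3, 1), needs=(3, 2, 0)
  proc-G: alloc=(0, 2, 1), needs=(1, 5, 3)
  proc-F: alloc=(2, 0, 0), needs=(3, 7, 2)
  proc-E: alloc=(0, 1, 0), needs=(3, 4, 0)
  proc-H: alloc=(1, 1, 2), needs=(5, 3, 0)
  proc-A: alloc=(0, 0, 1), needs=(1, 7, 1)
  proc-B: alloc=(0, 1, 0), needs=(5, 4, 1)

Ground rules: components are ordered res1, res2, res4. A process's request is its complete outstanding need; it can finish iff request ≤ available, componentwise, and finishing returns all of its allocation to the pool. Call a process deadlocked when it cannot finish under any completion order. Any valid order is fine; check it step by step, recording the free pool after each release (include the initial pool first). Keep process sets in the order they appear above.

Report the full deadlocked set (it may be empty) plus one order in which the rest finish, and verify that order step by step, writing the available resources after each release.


Deadlocked set: proc-G, proc-F, proc-H, proc-A and proc-B.
Key observation: after proc-I, proc-E the pool peaks at (4, 6, 1), and each blocked process is short somewhere: proc-G on res4; proc-F on res2, res4; proc-H on res1; proc-A on res2; proc-B on res1.
A valid finishing order for the others: proc-I, proc-E. Verifying each step:
  pool = (3, 2, 0)
  proc-I: need (3, 2, 0) fits (3, 2, 0); releases (1, 3, 1), pool now (4, 5, 1)
  proc-E: need (3, 4, 0) fits (4, 5, 1); releases (0, 1, 0), pool now (4, 6, 1)
The stuck group stays short no matter what:
  blocked: proc-G wants (1, 5, 3), pool (4, 6, 1) — not enough res4
  blocked: proc-F wants (3, 7, 2), pool (4, 6, 1) — not enough res2 and res4
  blocked: proc-H wants (5, 3, 0), pool (4, 6, 1) — not enough res1
  blocked: proc-A wants (1, 7, 1), pool (4, 6, 1) — not enough res2
  blocked: proc-B wants (5, 4, 1), pool (4, 6, 1) — not enough res1


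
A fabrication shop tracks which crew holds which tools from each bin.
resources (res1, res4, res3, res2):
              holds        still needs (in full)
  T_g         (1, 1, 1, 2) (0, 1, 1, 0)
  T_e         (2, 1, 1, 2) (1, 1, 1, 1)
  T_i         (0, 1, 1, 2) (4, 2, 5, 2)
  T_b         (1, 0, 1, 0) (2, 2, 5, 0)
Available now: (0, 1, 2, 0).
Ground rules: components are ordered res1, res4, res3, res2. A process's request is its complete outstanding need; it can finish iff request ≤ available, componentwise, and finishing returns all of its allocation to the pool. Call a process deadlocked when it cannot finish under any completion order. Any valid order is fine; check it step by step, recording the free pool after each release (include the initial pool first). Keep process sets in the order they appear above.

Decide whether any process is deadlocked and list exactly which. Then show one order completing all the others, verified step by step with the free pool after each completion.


The deadlocked set is T_i and T_b.
Key observation: res3 is the bottleneck — with T_g, T_e done the pool holds (3, 3, 4, 4), short of every remaining need.
A valid finishing order for the others: T_g, T_e. Check, step by step:
  pool = (0, 1, 2, 0)
  run T_g (needs (0, 1, 1, 0), free (0, 1, 2, 0)); after release of (1, 1, 1, 2) the pool is (1, 2, 3, 2)
  run T_e (needs (1, 1, 1, 1), free (1, 2, 3, 2)); after release of (2, 1, 1, 2) the pool is (3, 3, 4, 4)
The blocked processes can never fit:
  T_i cannot run: need (4, 2, 5, 2) vs free (3, 3, 4, 4) (insufficient res1 and res3)
  T_b cannot run: need (2, 2, 5, 0) vs free (3, 3, 4, 4) (insufficient res3)


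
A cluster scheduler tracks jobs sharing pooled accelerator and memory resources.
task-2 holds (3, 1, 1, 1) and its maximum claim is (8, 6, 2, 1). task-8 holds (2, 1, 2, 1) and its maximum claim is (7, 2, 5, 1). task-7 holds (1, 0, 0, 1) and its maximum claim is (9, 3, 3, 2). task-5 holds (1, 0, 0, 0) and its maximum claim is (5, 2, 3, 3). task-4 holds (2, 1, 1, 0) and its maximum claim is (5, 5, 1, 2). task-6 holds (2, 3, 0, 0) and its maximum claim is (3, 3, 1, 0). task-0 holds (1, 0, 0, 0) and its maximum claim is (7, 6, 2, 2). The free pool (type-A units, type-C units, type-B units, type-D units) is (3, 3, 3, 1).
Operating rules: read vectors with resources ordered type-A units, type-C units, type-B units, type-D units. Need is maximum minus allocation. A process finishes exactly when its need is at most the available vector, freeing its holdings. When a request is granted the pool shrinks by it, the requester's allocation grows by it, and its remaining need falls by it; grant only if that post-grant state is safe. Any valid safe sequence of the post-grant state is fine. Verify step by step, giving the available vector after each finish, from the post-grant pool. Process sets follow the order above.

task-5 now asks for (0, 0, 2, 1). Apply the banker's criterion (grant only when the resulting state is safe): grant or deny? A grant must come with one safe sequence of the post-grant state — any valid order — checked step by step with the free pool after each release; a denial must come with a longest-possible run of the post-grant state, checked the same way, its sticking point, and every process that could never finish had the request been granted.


DENY. Granting would leave the state unsafe.
Key observation: after task-6, task-2 the pool peaks at (8, 7, 2, 1), and each blocked process is short somewhere: task-8 on type-B units; task-7 on type-B units; task-5 on type-D units; task-4 on type-D units; task-0 on type-D units.
Pretend the grant happened; the run task-6, task-2 goes as far as possible. Step-by-step check:
  pool = (3, 3, 1, 0)
  task-6: need (1, 0, 1, 0) fits (3, 3, 1, 0); releases (2, 3, 0, 0), pool now (5, 6, 1, 0)
  task-2: need (5, 5, 1, 0) fits (5, 6, 1, 0); releases (3, 1, 1, 1), pool now (8, 7, 2, 1)
  task-8 still needs (5, 1, 3, 0) but only (8, 7, 2, 1) is free — short on type-B units
  task-7 still needs (8, 3, 3, 1) but only (8, 7, 2, 1) is free — short on type-B units
  task-5 still needs (4, 2, 1, 2) but only (8, 7, 2, 1) is free — short on type-D units
  task-4 still needs (3, 4, 0, 2) but only (8, 7, 2, 1) is free — short on type-D units
  task-0 still needs (6, 6, 2, 2) but only (8, 7, 2, 1) is free — short on type-D units
Had the request been granted, task-8, task-7, task-5, task-4 and task-0 could never finish.
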